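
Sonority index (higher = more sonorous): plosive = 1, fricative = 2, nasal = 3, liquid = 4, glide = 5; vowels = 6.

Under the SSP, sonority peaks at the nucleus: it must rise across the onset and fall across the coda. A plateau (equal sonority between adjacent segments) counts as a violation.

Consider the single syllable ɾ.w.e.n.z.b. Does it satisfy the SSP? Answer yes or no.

yes

Onset: /ɾ/ is a liquid (sonority 4), /w/ is a glide (sonority 5); then the nucleus /e/ (sonority 6).
Onset profile 4-5-6 — rises to the nucleus.
Coda: /n/ is a nasal (sonority 3), /z/ is a fricative (sonority 2), /b/ is a plosive (sonority 1).
Coda profile 6-3-2-1 — falls from the nucleus.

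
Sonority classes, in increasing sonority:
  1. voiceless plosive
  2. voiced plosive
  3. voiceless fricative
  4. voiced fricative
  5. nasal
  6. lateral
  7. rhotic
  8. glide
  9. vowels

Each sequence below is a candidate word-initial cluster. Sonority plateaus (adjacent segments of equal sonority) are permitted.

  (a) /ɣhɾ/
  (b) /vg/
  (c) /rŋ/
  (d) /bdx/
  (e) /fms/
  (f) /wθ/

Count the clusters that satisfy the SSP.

1

(a) /ɣhɾ/: profile 4-3-7 — violates.
(b) /vg/: profile 4-2 — violates.
(c) /rŋ/: profile 7-5 — violates.
(d) /bdx/: profile 2-2-3 — obeys.
(e) /fms/: profile 3-5-3 — violates.
(f) /wθ/: profile 8-3 — violates.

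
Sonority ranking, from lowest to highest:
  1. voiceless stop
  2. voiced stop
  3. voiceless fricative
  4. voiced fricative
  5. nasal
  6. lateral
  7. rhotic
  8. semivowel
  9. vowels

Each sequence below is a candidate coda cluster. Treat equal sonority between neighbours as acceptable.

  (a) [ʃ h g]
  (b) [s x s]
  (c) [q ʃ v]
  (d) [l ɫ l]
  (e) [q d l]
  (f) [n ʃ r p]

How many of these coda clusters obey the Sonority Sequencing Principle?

3

(a) [ʃ h g]: profile 3-3-2 — obeys.
(b) [s x s]: profile 3-3-3 — obeys.
(c) [q ʃ v]: profile 1-3-4 — violates.
(d) [l ɫ l]: profile 6-6-6 — obeys.
(e) [q d l]: profile 1-2-6 — violates.
(f) [n ʃ r p]: profile 5-3-7-1 — violates.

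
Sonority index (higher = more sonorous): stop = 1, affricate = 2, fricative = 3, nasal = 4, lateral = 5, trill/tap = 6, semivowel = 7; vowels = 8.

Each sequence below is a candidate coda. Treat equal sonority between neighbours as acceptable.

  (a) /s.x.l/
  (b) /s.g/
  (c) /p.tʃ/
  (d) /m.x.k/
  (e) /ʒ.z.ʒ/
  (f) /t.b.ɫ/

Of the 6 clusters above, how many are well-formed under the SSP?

(a) 3-3-5 → violates
(b) 3-1 → obeys
(c) 1-2 → violates
(d) 4-3-1 → obeys
(e) 3-3-3 → obeys
(f) 1-1-5 → violates

3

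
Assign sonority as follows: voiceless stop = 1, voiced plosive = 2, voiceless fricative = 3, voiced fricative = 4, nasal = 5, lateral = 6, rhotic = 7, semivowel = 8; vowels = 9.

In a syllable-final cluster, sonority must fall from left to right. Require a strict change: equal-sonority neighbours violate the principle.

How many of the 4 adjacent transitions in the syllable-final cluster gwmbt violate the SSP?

1

/g/ — voiced plosive, sonority 2.
/w/ — semivowel, sonority 8.
/m/ — nasal, sonority 5.
/b/ — voiced plosive, sonority 2.
/t/ — voiceless stop, sonority 1.
/g/→/w/: 2→8 (does not fall) — violation.
/w/→/m/: 8→5 (falls) — ok.
/m/→/b/: 5→2 (falls) — ok.
/b/→/t/: 2→1 (falls) — ok.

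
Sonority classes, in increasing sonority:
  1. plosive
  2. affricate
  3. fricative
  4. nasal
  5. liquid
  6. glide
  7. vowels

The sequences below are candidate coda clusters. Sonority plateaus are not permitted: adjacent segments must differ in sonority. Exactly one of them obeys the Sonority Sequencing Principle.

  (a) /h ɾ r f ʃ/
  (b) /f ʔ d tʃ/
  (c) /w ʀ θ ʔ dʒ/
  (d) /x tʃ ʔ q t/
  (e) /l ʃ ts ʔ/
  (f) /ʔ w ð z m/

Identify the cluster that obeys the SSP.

(a) /h ɾ r f ʃ/: profile 3-5-5-3-3 — violates.
(b) /f ʔ d tʃ/: profile 3-1-1-2 — violates.
(c) /w ʀ θ ʔ dʒ/: profile 6-5-3-1-2 — violates.
(d) /x tʃ ʔ q t/: profile 3-2-1-1-1 — violates.
(e) /l ʃ ts ʔ/: profile 5-3-2-1 — obeys.
(f) /ʔ w ð z m/: profile 1-6-3-3-4 — violates.

e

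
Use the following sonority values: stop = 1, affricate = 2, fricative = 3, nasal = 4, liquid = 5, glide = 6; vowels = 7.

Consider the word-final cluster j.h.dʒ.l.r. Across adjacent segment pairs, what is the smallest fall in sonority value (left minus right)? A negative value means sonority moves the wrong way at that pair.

/j/ is a glide (sonority 6).
/h/ is a fricative (sonority 3).
/dʒ/ is an affricate (sonority 2).
/l/ is a liquid (sonority 5).
/r/ is a liquid (sonority 5).
/j/→/h/: change +3.
/h/→/dʒ/: change +1.
/dʒ/→/l/: change -3.
/l/→/r/: change +0.
Minimum = -3.

-3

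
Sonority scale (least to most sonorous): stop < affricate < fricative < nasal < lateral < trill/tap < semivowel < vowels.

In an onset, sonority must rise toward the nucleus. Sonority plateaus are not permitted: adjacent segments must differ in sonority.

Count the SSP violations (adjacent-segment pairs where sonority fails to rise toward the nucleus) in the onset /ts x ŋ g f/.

1

/ts/: affricate = 2.
/x/: fricative = 3.
/ŋ/: nasal = 4.
/g/: stop = 1.
/f/: fricative = 3.
/ts/→/x/: 2→3 (rises) — ok.
/x/→/ŋ/: 3→4 (rises) — ok.
/ŋ/→/g/: 4→1 (does not rise) — violation.
/g/→/f/: 1→3 (rises) — ok.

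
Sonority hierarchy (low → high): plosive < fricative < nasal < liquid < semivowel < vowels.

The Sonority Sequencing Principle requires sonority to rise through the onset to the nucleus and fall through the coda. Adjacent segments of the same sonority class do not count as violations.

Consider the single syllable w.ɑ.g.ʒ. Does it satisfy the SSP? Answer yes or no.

no

Onset: /w/ is a semivowel (sonority 5); then the nucleus /ɑ/ (sonority 6).
Onset profile 5-6 — rises to the nucleus.
Coda: /g/ is a plosive (sonority 1), /ʒ/ is a fricative (sonority 2).
Coda profile 6-1-2 — does not fall throughout.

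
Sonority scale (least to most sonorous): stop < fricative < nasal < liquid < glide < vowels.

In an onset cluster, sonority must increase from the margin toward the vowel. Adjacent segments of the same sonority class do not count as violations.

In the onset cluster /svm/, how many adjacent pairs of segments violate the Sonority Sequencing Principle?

/s/ — fricative, sonority 2.
/v/ — fricative, sonority 2.
/m/ — nasal, sonority 3.
/s/→/v/: 2→2 (plateau, allowed) — ok.
/v/→/m/: 2→3 (rises) — ok.

0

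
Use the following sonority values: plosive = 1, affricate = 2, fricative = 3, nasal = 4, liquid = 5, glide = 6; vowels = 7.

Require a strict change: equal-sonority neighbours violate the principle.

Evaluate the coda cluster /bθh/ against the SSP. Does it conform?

no

/b/: plosive = 1.
/θ/: fricative = 3.
/h/: fricative = 3.
The profile is 1-3-3. Between /b/ (1) and /θ/ (3) sonority does not fall, so the cluster violates the SSP.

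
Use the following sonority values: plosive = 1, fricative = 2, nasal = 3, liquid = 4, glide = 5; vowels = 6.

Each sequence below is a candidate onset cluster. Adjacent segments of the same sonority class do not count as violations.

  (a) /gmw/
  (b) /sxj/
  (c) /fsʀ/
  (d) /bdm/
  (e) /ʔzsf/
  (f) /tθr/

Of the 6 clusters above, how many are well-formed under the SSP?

6

(a) /gmw/: profile 1-3-5 — obeys.
(b) /sxj/: profile 2-2-5 — obeys.
(c) /fsʀ/: profile 2-2-4 — obeys.
(d) /bdm/: profile 1-1-3 — obeys.
(e) /ʔzsf/: profile 1-2-2-2 — obeys.
(f) /tθr/: profile 1-2-4 — obeys.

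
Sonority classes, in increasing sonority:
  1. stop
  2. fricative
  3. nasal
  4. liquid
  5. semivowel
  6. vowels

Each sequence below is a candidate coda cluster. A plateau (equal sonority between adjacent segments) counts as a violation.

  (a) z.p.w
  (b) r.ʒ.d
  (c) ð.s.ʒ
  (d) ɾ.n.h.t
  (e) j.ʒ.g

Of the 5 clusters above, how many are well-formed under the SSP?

3

(a) sonority 2-1-5: ill-formed.
(b) sonority 4-2-1: well-formed.
(c) sonority 2-2-2: ill-formed.
(d) sonority 4-3-2-1: well-formed.
(e) sonority 5-2-1: well-formed.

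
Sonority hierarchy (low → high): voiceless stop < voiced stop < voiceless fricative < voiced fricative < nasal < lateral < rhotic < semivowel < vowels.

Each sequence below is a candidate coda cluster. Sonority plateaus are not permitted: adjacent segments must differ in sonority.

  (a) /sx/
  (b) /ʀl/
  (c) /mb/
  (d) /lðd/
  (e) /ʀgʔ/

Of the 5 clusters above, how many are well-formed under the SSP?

(a) /sx/: profile 3-3 — violates.
(b) /ʀl/: profile 7-6 — obeys.
(c) /mb/: profile 5-2 — obeys.
(d) /lðd/: profile 6-4-2 — obeys.
(e) /ʀgʔ/: profile 7-2-1 — obeys.

4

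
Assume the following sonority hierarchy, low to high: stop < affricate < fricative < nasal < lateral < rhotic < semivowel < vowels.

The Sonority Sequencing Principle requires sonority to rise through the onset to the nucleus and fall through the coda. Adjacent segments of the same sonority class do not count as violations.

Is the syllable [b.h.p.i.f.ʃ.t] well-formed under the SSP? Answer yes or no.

Onset: /b/ is a stop (sonority 1), /h/ is a fricative (sonority 3), /p/ is a stop (sonority 1); then the nucleus /i/ (sonority 8).
Onset profile 1-3-1-8 — does not rise throughout.
Coda: /f/ is a fricative (sonority 3), /ʃ/ is a fricative (sonority 3), /t/ is a stop (sonority 1).
Coda profile 8-3-3-1 — falls from the nucleus.

no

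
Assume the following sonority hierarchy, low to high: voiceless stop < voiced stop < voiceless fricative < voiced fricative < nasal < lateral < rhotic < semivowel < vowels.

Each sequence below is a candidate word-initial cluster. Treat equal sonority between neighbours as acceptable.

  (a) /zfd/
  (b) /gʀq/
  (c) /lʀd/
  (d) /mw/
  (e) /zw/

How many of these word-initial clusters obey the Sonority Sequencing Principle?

2

(a) sonority 4-3-2: ill-formed.
(b) sonority 2-7-1: ill-formed.
(c) sonority 6-7-2: ill-formed.
(d) sonority 5-8: well-formed.
(e) sonority 4-8: well-formed.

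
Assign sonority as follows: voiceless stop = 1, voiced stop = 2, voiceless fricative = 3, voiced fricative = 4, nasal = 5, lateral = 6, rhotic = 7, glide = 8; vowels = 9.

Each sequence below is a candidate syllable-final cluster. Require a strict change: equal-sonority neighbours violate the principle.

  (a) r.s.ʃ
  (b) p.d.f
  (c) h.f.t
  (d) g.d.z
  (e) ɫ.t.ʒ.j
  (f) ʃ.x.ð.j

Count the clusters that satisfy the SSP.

(a) 7-3-3 → violates
(b) 1-2-3 → violates
(c) 3-3-1 → violates
(d) 2-2-4 → violates
(e) 6-1-4-8 → violates
(f) 3-3-4-8 → violates

0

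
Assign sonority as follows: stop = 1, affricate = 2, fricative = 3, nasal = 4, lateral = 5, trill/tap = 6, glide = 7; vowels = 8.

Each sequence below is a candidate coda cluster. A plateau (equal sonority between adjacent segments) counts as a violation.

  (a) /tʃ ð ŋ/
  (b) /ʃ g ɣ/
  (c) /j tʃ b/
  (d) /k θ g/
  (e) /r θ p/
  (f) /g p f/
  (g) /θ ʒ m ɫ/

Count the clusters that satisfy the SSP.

2

(a) /tʃ ð ŋ/: profile 2-3-4 — violates.
(b) /ʃ g ɣ/: profile 3-1-3 — violates.
(c) /j tʃ b/: profile 7-2-1 — obeys.
(d) /k θ g/: profile 1-3-1 — violates.
(e) /r θ p/: profile 6-3-1 — obeys.
(f) /g p f/: profile 1-1-3 — violates.
(g) /θ ʒ m ɫ/: profile 3-3-4-5 — violates.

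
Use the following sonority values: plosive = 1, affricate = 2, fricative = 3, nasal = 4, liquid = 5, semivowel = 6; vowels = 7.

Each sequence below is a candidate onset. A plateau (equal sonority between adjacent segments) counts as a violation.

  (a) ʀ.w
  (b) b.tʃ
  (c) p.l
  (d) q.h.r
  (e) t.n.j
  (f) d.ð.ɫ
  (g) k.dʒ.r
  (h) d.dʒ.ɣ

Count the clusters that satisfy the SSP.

(a) sonority 5-6: well-formed.
(b) sonority 1-2: well-formed.
(c) sonority 1-5: well-formed.
(d) sonority 1-3-5: well-formed.
(e) sonority 1-4-6: well-formed.
(f) sonority 1-3-5: well-formed.
(g) sonority 1-2-5: well-formed.
(h) sonority 1-2-3: well-formed.

8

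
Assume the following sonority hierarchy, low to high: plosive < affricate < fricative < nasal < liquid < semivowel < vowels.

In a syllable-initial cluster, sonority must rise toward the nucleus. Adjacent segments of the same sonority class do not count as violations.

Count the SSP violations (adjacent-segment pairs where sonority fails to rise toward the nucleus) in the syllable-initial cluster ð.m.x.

/ð/ is a fricative (sonority 3).
/m/ is a nasal (sonority 4).
/x/ is a fricative (sonority 3).
/ð/→/m/: 3→4 (rises) — ok.
/m/→/x/: 4→3 (does not rise) — violation.

1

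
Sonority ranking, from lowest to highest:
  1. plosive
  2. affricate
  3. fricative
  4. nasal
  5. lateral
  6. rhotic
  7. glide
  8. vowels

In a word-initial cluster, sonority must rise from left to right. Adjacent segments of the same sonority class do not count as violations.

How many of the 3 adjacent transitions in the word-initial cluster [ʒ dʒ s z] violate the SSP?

/ʒ/: fricative = 3.
/dʒ/: affricate = 2.
/s/: fricative = 3.
/z/: fricative = 3.
/ʒ/→/dʒ/: 3→2 (does not rise) — violation.
/dʒ/→/s/: 2→3 (rises) — ok.
/s/→/z/: 3→3 (plateau, allowed) — ok.

1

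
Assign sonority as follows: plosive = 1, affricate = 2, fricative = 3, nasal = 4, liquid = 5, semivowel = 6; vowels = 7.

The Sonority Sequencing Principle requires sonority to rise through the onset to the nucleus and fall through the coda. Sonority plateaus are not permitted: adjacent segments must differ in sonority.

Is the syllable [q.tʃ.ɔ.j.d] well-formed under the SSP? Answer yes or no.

Onset: /q/ is a plosive (sonority 1), /tʃ/ is an affricate (sonority 2); then the nucleus /ɔ/ (sonority 7).
Onset profile 1-2-7 — rises to the nucleus.
Coda: /j/ is a semivowel (sonority 6), /d/ is a plosive (sonority 1).
Coda profile 7-6-1 — falls from the nucleus.

yes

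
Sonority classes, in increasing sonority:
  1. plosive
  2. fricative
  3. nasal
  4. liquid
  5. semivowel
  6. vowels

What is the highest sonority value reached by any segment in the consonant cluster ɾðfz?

4

/ɾ/: liquid = 4.
/ð/: fricative = 2.
/f/: fricative = 2.
/z/: fricative = 2.
The maximum is 4.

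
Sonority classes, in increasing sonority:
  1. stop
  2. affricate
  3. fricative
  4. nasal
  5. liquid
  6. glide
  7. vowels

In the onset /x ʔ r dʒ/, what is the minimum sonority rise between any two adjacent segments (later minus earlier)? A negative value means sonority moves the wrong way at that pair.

/x/: fricative = 3.
/ʔ/: stop = 1.
/r/: liquid = 5.
/dʒ/: affricate = 2.
/x/→/ʔ/: change -2.
/ʔ/→/r/: change +4.
/r/→/dʒ/: change -3.
Minimum = -3.

-3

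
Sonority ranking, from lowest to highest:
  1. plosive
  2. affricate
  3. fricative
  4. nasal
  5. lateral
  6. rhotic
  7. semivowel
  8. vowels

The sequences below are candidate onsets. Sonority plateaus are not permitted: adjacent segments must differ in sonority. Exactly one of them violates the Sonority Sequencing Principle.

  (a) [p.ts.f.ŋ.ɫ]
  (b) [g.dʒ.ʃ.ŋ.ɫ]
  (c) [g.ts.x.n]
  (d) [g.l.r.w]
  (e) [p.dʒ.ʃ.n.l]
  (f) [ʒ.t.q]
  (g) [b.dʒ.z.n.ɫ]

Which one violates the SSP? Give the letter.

(a) [p.ts.f.ŋ.ɫ]: profile 1-2-3-4-5 — obeys.
(b) [g.dʒ.ʃ.ŋ.ɫ]: profile 1-2-3-4-5 — obeys.
(c) [g.ts.x.n]: profile 1-2-3-4 — obeys.
(d) [g.l.r.w]: profile 1-5-6-7 — obeys.
(e) [p.dʒ.ʃ.n.l]: profile 1-2-3-4-5 — obeys.
(f) [ʒ.t.q]: profile 3-1-1 — violates.
(g) [b.dʒ.z.n.ɫ]: profile 1-2-3-4-5 — obeys.

f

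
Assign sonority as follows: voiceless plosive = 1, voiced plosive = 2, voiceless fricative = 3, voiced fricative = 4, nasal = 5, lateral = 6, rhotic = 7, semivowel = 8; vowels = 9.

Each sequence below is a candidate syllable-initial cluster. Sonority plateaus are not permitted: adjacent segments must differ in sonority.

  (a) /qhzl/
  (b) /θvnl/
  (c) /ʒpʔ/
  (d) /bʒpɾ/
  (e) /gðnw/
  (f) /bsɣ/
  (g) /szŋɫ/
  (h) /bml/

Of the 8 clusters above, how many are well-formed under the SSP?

6

(a) sonority 1-3-4-6: well-formed.
(b) sonority 3-4-5-6: well-formed.
(c) sonority 4-1-1: ill-formed.
(d) sonority 2-4-1-7: ill-formed.
(e) sonority 2-4-5-8: well-formed.
(f) sonority 2-3-4: well-formed.
(g) sonority 3-4-5-6: well-formed.
(h) sonority 2-5-6: well-formed.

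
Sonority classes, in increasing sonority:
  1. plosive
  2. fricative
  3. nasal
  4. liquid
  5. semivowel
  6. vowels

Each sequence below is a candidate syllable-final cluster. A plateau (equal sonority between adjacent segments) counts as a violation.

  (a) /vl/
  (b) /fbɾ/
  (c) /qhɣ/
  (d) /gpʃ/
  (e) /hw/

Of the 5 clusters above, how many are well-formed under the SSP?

(a) 2-4 → violates
(b) 2-1-4 → violates
(c) 1-2-2 → violates
(d) 1-1-2 → violates
(e) 2-5 → violates

0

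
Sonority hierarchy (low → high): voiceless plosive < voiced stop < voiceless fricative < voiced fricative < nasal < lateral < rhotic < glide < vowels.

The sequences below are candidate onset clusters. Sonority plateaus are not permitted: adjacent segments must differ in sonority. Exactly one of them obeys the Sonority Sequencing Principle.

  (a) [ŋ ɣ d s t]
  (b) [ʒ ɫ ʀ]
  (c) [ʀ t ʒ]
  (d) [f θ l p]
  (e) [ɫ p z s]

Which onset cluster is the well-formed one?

b

(a) sonority 5-4-2-3-1: ill-formed.
(b) sonority 4-6-7: well-formed.
(c) sonority 7-1-4: ill-formed.
(d) sonority 3-3-6-1: ill-formed.
(e) sonority 6-1-4-3: ill-formed.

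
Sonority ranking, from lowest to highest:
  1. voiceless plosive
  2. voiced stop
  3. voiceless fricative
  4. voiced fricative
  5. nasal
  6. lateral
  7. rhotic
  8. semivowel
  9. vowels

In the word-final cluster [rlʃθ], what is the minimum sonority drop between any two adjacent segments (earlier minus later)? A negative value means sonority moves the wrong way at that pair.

/r/ — rhotic, sonority 7.
/l/ — lateral, sonority 6.
/ʃ/ — voiceless fricative, sonority 3.
/θ/ — voiceless fricative, sonority 3.
/r/→/l/: change +1.
/l/→/ʃ/: change +3.
/ʃ/→/θ/: change +0.
Minimum = 0.

0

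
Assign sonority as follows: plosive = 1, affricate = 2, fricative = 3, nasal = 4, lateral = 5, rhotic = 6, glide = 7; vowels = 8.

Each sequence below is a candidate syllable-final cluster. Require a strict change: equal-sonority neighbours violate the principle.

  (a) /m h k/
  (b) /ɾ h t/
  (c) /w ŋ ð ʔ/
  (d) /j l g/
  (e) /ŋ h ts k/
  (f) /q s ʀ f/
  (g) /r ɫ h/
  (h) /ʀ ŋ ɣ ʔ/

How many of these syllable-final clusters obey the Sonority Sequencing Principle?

7

(a) 4-3-1 → obeys
(b) 6-3-1 → obeys
(c) 7-4-3-1 → obeys
(d) 7-5-1 → obeys
(e) 4-3-2-1 → obeys
(f) 1-3-6-3 → violates
(g) 6-5-3 → obeys
(h) 6-4-3-1 → obeys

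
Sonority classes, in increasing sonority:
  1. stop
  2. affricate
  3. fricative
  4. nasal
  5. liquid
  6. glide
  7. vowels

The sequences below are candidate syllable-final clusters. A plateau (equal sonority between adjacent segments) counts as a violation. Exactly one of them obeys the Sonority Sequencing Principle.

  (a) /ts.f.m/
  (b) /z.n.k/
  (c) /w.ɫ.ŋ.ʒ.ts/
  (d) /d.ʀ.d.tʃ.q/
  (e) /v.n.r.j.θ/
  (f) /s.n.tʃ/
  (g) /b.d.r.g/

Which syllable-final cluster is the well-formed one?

(a) sonority 2-3-4: ill-formed.
(b) sonority 3-4-1: ill-formed.
(c) sonority 6-5-4-3-2: well-formed.
(d) sonority 1-5-1-2-1: ill-formed.
(e) sonority 3-4-5-6-3: ill-formed.
(f) sonority 3-4-2: ill-formed.
(g) sonority 1-1-5-1: ill-formed.

c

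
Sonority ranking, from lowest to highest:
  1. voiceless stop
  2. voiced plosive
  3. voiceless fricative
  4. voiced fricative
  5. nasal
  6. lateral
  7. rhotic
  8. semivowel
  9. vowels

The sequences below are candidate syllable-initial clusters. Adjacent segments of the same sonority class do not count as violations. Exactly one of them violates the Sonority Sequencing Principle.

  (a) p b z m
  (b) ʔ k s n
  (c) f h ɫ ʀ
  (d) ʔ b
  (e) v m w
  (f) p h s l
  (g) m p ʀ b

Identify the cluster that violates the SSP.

g

(a) 1-2-4-5 → obeys
(b) 1-1-3-5 → obeys
(c) 3-3-6-7 → obeys
(d) 1-2 → obeys
(e) 4-5-8 → obeys
(f) 1-3-3-6 → obeys
(g) 5-1-7-2 → violates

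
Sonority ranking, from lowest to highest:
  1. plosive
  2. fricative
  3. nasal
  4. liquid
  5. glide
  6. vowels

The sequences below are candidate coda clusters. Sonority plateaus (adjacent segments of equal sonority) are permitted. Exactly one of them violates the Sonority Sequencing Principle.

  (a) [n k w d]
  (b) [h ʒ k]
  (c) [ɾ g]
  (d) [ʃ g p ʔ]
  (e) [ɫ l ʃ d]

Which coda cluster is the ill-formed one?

(a) sonority 3-1-5-1: ill-formed.
(b) sonority 2-2-1: well-formed.
(c) sonority 4-1: well-formed.
(d) sonority 2-1-1-1: well-formed.
(e) sonority 4-4-2-1: well-formed.

a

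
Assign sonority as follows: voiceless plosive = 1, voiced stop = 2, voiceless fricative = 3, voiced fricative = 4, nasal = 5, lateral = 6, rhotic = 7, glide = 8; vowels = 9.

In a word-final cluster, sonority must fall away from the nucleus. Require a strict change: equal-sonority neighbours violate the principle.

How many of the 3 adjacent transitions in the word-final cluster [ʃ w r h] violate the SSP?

/ʃ/ is a voiceless fricative (sonority 3).
/w/ is a glide (sonority 8).
/r/ is a rhotic (sonority 7).
/h/ is a voiceless fricative (sonority 3).
/ʃ/→/w/: 3→8 (does not fall) — violation.
/w/→/r/: 8→7 (falls) — ok.
/r/→/h/: 7→3 (falls) — ok.

1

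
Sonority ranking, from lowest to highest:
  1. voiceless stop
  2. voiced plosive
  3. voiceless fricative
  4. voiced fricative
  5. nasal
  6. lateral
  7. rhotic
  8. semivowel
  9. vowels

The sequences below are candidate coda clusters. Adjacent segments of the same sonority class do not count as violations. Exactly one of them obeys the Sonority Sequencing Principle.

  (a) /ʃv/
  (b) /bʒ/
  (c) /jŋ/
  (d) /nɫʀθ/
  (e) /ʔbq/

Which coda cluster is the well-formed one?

(a) sonority 3-4: ill-formed.
(b) sonority 2-4: ill-formed.
(c) sonority 8-5: well-formed.
(d) sonority 5-6-7-3: ill-formed.
(e) sonority 1-2-1: ill-formed.

c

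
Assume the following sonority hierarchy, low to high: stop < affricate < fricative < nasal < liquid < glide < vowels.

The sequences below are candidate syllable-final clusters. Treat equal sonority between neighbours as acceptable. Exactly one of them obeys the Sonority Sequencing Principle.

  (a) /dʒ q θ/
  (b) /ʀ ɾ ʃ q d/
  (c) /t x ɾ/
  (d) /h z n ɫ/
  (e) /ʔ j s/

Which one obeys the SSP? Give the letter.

b

(a) 2-1-3 → violates
(b) 5-5-3-1-1 → obeys
(c) 1-3-5 → violates
(d) 3-3-4-5 → violates
(e) 1-6-3 → violates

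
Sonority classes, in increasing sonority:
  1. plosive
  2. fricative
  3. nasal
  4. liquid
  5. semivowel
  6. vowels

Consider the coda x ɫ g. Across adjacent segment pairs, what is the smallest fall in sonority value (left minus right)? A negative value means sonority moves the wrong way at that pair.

/x/: fricative = 2.
/ɫ/: liquid = 4.
/g/: plosive = 1.
/x/→/ɫ/: change -2.
/ɫ/→/g/: change +3.
Minimum = -2.

-2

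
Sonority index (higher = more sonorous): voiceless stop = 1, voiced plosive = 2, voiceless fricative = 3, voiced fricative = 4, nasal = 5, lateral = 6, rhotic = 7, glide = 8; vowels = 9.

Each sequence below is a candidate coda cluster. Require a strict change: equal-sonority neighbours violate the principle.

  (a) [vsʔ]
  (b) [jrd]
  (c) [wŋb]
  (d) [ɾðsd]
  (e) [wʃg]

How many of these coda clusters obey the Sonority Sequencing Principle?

5

(a) sonority 4-3-1: well-formed.
(b) sonority 8-7-2: well-formed.
(c) sonority 8-5-2: well-formed.
(d) sonority 7-4-3-2: well-formed.
(e) sonority 8-3-2: well-formed.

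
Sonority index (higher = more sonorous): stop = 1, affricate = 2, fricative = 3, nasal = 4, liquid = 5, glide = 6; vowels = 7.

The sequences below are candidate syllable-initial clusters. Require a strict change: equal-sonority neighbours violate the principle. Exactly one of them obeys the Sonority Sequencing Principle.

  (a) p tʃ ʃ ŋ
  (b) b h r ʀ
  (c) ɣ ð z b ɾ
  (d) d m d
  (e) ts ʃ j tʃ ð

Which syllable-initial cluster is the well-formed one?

a

(a) 1-2-3-4 → obeys
(b) 1-3-5-5 → violates
(c) 3-3-3-1-5 → violates
(d) 1-4-1 → violates
(e) 2-3-6-2-3 → violates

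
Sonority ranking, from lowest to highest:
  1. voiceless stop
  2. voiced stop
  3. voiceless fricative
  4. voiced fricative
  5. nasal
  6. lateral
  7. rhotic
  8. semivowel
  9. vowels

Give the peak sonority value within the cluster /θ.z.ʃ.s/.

/θ/: voiceless fricative = 3.
/z/: voiced fricative = 4.
/ʃ/: voiceless fricative = 3.
/s/: voiceless fricative = 3.
The maximum is 4.

4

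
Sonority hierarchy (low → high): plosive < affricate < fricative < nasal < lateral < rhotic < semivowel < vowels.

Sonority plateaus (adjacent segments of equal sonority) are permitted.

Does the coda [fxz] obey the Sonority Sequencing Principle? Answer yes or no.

yes

/f/ is a fricative (sonority 3).
/x/ is a fricative (sonority 3).
/z/ is a fricative (sonority 3).
The profile 3-3-3 is non-increasing (plateaus allowed), so the coda satisfies the SSP.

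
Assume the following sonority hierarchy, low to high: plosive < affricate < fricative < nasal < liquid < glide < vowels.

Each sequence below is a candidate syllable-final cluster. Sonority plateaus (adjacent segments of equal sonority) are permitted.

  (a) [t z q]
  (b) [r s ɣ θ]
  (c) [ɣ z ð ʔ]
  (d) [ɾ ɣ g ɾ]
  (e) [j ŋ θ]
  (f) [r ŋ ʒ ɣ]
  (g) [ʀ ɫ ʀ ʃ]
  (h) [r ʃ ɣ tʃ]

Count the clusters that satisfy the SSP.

6

(a) 1-3-1 → violates
(b) 5-3-3-3 → obeys
(c) 3-3-3-1 → obeys
(d) 5-3-1-5 → violates
(e) 6-4-3 → obeys
(f) 5-4-3-3 → obeys
(g) 5-5-5-3 → obeys
(h) 5-3-3-2 → obeys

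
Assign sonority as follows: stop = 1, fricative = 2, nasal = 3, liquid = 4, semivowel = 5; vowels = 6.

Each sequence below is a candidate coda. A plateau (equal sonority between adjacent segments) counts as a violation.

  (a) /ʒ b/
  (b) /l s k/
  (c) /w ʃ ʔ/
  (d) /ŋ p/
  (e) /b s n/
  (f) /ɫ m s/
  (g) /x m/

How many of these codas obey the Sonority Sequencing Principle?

5

(a) sonority 2-1: well-formed.
(b) sonority 4-2-1: well-formed.
(c) sonority 5-2-1: well-formed.
(d) sonority 3-1: well-formed.
(e) sonority 1-2-3: ill-formed.
(f) sonority 4-3-2: well-formed.
(g) sonority 2-3: ill-formed.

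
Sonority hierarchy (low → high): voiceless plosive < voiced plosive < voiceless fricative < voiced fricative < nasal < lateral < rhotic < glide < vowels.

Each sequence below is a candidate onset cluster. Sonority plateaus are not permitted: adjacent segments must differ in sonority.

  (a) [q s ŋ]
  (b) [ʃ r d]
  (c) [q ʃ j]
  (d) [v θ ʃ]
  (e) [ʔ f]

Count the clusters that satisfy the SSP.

3

(a) [q s ŋ]: profile 1-3-5 — obeys.
(b) [ʃ r d]: profile 3-7-2 — violates.
(c) [q ʃ j]: profile 1-3-8 — obeys.
(d) [v θ ʃ]: profile 4-3-3 — violates.
(e) [ʔ f]: profile 1-3 — obeys.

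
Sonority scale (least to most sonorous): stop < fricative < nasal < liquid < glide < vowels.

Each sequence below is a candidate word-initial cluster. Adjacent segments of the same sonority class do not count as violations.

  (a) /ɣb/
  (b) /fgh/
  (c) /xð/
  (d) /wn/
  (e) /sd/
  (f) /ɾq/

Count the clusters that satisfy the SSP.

1

(a) 2-1 → violates
(b) 2-1-2 → violates
(c) 2-2 → obeys
(d) 5-3 → violates
(e) 2-1 → violates
(f) 4-1 → violates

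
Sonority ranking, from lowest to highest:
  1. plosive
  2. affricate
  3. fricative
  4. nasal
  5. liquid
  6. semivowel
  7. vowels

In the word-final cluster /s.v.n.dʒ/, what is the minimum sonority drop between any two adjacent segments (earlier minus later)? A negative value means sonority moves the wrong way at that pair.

/s/ — fricative, sonority 3.
/v/ — fricative, sonority 3.
/n/ — nasal, sonority 4.
/dʒ/ — affricate, sonority 2.
/s/→/v/: change +0.
/v/→/n/: change -1.
/n/→/dʒ/: change +2.
Minimum = -1.

-1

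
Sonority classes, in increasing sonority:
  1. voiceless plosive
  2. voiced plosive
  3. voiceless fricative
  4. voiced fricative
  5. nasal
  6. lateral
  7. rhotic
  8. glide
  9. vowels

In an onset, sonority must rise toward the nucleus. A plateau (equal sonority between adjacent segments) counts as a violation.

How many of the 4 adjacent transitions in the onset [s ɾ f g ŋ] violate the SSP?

2

/s/ is a voiceless fricative (sonority 3).
/ɾ/ is a rhotic (sonority 7).
/f/ is a voiceless fricative (sonority 3).
/g/ is a voiced plosive (sonority 2).
/ŋ/ is a nasal (sonority 5).
/s/→/ɾ/: 3→7 (rises) — ok.
/ɾ/→/f/: 7→3 (does not rise) — violation.
/f/→/g/: 3→2 (does not rise) — violation.
/g/→/ŋ/: 2→5 (rises) — ok.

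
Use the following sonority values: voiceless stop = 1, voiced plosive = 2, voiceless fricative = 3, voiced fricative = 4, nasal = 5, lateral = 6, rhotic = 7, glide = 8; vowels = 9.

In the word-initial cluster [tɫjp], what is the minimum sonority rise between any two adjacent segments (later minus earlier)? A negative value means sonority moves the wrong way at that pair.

-7

/t/ is a voiceless stop (sonority 1).
/ɫ/ is a lateral (sonority 6).
/j/ is a glide (sonority 8).
/p/ is a voiceless stop (sonority 1).
/t/→/ɫ/: change +5.
/ɫ/→/j/: change +2.
/j/→/p/: change -7.
Minimum = -7.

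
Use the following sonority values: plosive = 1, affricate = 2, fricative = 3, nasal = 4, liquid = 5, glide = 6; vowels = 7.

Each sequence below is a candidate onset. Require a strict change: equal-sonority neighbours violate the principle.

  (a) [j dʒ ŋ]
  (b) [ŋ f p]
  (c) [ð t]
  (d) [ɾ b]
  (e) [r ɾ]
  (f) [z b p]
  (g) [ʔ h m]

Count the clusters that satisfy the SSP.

(a) sonority 6-2-4: ill-formed.
(b) sonority 4-3-1: ill-formed.
(c) sonority 3-1: ill-formed.
(d) sonority 5-1: ill-formed.
(e) sonority 5-5: ill-formed.
(f) sonority 3-1-1: ill-formed.
(g) sonority 1-3-4: well-formed.

1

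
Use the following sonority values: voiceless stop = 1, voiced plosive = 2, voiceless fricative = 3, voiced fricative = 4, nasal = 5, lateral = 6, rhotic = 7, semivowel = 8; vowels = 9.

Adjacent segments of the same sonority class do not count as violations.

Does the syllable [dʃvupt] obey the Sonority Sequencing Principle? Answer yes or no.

Onset: /d/ is a voiced plosive (sonority 2), /ʃ/ is a voiceless fricative (sonority 3), /v/ is a voiced fricative (sonority 4); then the nucleus /u/ (sonority 9).
Onset profile 2-3-4-9 — rises to the nucleus.
Coda: /p/ is a voiceless stop (sonority 1), /t/ is a voiceless stop (sonority 1).
Coda profile 9-1-1 — falls from the nucleus.

yes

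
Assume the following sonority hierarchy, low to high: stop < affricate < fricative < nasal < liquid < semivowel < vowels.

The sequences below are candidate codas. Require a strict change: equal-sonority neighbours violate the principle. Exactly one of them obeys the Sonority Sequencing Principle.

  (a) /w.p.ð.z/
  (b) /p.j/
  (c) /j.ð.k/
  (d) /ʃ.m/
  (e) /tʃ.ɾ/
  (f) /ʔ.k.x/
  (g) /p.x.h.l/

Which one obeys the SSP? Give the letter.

(a) sonority 6-1-3-3: ill-formed.
(b) sonority 1-6: ill-formed.
(c) sonority 6-3-1: well-formed.
(d) sonority 3-4: ill-formed.
(e) sonority 2-5: ill-formed.
(f) sonority 1-1-3: ill-formed.
(g) sonority 1-3-3-5: ill-formed.

c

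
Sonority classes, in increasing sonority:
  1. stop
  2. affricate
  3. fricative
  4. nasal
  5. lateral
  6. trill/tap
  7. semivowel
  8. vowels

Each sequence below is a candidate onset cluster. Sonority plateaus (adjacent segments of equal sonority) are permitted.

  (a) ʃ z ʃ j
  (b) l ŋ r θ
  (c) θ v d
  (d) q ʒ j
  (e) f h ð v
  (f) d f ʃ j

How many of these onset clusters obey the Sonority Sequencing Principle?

(a) sonority 3-3-3-7: well-formed.
(b) sonority 5-4-6-3: ill-formed.
(c) sonority 3-3-1: ill-formed.
(d) sonority 1-3-7: well-formed.
(e) sonority 3-3-3-3: well-formed.
(f) sonority 1-3-3-7: well-formed.

4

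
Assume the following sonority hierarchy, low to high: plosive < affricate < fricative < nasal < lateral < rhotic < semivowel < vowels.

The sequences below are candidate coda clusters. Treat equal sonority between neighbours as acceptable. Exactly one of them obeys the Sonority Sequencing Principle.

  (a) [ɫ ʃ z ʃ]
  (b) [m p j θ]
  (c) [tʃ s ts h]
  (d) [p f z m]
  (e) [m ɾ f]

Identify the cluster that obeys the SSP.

(a) 5-3-3-3 → obeys
(b) 4-1-7-3 → violates
(c) 2-3-2-3 → violates
(d) 1-3-3-4 → violates
(e) 4-6-3 → violates

a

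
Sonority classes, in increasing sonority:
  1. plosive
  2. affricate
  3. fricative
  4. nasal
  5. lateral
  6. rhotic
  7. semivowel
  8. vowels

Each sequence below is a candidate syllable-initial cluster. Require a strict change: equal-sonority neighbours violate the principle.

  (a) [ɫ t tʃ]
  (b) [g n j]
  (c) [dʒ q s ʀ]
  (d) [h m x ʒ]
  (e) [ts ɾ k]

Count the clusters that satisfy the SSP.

(a) [ɫ t tʃ]: profile 5-1-2 — violates.
(b) [g n j]: profile 1-4-7 — obeys.
(c) [dʒ q s ʀ]: profile 2-1-3-6 — violates.
(d) [h m x ʒ]: profile 3-4-3-3 — violates.
(e) [ts ɾ k]: profile 2-6-1 — violates.

1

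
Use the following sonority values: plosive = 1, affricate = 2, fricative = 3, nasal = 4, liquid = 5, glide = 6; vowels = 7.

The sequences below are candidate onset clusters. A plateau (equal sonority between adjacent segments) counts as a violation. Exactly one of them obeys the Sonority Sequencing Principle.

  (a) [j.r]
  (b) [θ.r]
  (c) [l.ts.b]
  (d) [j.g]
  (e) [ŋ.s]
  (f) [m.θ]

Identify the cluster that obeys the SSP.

b

(a) 6-5 → violates
(b) 3-5 → obeys
(c) 5-2-1 → violates
(d) 6-1 → violates
(e) 4-3 → violates
(f) 4-3 → violates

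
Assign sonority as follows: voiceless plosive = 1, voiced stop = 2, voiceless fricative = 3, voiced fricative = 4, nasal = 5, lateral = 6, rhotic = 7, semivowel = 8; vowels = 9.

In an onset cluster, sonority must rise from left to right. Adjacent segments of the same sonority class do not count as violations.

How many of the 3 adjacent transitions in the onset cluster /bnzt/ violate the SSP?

2

/b/: voiced stop = 2.
/n/: nasal = 5.
/z/: voiced fricative = 4.
/t/: voiceless plosive = 1.
/b/→/n/: 2→5 (rises) — ok.
/n/→/z/: 5→4 (does not rise) — violation.
/z/→/t/: 4→1 (does not rise) — violation.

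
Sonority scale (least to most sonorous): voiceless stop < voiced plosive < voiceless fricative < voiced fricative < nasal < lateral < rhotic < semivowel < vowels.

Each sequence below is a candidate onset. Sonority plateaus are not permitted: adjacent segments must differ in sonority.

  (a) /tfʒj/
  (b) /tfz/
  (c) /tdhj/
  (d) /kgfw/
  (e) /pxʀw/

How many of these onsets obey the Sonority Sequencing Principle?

(a) /tfʒj/: profile 1-3-4-8 — obeys.
(b) /tfz/: profile 1-3-4 — obeys.
(c) /tdhj/: profile 1-2-3-8 — obeys.
(d) /kgfw/: profile 1-2-3-8 — obeys.
(e) /pxʀw/: profile 1-3-7-8 — obeys.

5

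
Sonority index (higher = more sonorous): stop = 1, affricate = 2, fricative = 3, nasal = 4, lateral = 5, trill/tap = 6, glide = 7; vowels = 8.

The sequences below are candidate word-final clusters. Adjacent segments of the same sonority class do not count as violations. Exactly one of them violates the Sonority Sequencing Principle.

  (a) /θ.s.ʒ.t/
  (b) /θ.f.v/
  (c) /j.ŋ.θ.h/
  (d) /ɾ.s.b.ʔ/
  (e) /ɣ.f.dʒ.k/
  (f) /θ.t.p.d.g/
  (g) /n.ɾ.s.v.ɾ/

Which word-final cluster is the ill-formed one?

(a) 3-3-3-1 → obeys
(b) 3-3-3 → obeys
(c) 7-4-3-3 → obeys
(d) 6-3-1-1 → obeys
(e) 3-3-2-1 → obeys
(f) 3-1-1-1-1 → obeys
(g) 4-6-3-3-6 → violates

g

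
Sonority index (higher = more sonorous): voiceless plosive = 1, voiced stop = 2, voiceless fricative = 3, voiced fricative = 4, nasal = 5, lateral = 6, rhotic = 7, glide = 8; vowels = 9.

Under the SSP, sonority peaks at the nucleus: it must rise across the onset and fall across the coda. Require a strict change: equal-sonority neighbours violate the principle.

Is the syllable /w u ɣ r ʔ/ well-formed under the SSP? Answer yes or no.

no

Onset: /w/ is a glide (sonority 8); then the nucleus /u/ (sonority 9).
Onset profile 8-9 — rises to the nucleus.
Coda: /ɣ/ is a voiced fricative (sonority 4), /r/ is a rhotic (sonority 7), /ʔ/ is a voiceless plosive (sonority 1).
Coda profile 9-4-7-1 — does not strictly fall throughout.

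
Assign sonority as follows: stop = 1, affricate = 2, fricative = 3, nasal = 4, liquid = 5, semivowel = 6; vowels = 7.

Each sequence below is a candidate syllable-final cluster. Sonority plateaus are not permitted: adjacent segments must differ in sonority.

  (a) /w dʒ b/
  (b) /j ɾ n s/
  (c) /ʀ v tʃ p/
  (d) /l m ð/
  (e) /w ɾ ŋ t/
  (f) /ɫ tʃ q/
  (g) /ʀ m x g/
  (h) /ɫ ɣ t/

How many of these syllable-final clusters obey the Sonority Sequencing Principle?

(a) sonority 6-2-1: well-formed.
(b) sonority 6-5-4-3: well-formed.
(c) sonority 5-3-2-1: well-formed.
(d) sonority 5-4-3: well-formed.
(e) sonority 6-5-4-1: well-formed.
(f) sonority 5-2-1: well-formed.
(g) sonority 5-4-3-1: well-formed.
(h) sonority 5-3-1: well-formed.

8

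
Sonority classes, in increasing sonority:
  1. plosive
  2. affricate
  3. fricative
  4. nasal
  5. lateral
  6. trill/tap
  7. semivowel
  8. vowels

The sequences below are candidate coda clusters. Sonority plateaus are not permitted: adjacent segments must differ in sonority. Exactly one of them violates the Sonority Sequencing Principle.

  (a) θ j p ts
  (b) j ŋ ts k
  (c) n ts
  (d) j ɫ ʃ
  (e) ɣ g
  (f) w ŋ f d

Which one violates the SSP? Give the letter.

a

(a) sonority 3-7-1-2: ill-formed.
(b) sonority 7-4-2-1: well-formed.
(c) sonority 4-2: well-formed.
(d) sonority 7-5-3: well-formed.
(e) sonority 3-1: well-formed.
(f) sonority 7-4-3-1: well-formed.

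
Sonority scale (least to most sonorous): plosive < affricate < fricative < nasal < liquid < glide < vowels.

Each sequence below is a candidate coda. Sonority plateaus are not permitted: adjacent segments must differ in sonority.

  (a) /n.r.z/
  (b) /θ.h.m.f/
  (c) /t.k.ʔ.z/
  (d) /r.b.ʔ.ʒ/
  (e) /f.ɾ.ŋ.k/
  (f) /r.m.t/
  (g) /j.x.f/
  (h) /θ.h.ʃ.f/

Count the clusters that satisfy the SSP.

1

(a) /n.r.z/: profile 4-5-3 — violates.
(b) /θ.h.m.f/: profile 3-3-4-3 — violates.
(c) /t.k.ʔ.z/: profile 1-1-1-3 — violates.
(d) /r.b.ʔ.ʒ/: profile 5-1-1-3 — violates.
(e) /f.ɾ.ŋ.k/: profile 3-5-4-1 — violates.
(f) /r.m.t/: profile 5-4-1 — obeys.
(g) /j.x.f/: profile 6-3-3 — violates.
(h) /θ.h.ʃ.f/: profile 3-3-3-3 — violates.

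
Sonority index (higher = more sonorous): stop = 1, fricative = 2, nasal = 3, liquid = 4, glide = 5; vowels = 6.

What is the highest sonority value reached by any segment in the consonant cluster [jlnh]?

5

/j/ is a glide (sonority 5).
/l/ is a liquid (sonority 4).
/n/ is a nasal (sonority 3).
/h/ is a fricative (sonority 2).
The maximum is 5.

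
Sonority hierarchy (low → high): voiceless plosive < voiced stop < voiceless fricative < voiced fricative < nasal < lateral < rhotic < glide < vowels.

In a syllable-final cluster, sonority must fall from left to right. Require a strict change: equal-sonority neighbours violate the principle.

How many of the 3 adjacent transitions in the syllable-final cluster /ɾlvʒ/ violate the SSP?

1

/ɾ/ — rhotic, sonority 7.
/l/ — lateral, sonority 6.
/v/ — voiced fricative, sonority 4.
/ʒ/ — voiced fricative, sonority 4.
/ɾ/→/l/: 7→6 (falls) — ok.
/l/→/v/: 6→4 (falls) — ok.
/v/→/ʒ/: 4→4 (plateau) — violation.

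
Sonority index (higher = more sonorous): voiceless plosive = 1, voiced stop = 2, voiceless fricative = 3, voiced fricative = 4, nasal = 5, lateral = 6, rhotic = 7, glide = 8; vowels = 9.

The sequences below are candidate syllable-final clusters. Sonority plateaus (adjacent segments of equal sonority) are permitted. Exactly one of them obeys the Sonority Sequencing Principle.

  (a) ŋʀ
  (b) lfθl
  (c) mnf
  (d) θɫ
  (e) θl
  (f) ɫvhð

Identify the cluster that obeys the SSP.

c

(a) 5-7 → violates
(b) 6-3-3-6 → violates
(c) 5-5-3 → obeys
(d) 3-6 → violates
(e) 3-6 → violates
(f) 6-4-3-4 → violates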